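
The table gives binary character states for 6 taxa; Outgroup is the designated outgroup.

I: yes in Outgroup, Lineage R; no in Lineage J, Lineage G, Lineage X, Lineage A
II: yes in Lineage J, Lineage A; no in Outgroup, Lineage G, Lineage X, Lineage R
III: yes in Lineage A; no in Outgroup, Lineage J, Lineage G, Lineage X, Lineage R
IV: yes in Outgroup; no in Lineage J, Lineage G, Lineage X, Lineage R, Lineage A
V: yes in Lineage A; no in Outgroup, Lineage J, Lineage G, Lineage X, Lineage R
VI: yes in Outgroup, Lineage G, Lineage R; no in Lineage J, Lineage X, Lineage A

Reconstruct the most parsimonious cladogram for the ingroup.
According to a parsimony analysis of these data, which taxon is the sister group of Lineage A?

Lineage J

Character polarity is set by the outgroup: the derived state is whichever differs from the outgroup's state, so for I, IV, VI the derived state is 'no', and for the remaining characters it is 'yes'.
Only Lineage A, Lineage G, Lineage J, and Lineage X show the derived state 'no' for I, supporting them as a clade.
Only Lineage A and Lineage J show the derived state 'yes' for II, supporting them as a clade.
III: derived state 'yes' in Lineage A only — an autapomorphy, so it tells us nothing about relationships among taxa.
IV (derived state 'no') is shared by all ingroup taxa — unites the whole ingroup.
V: derived state 'yes' in Lineage A only — an autapomorphy, so it tells us nothing about relationships among taxa.
VI (derived state 'no') is shared by Lineage A, Lineage J, and Lineage X — a synapomorphy uniting that clade.
Most parsimonious ingroup topology: ((((Lineage J,Lineage A),Lineage X),Lineage G),Lineage R).
Lineage A and Lineage J form a cherry on this tree, so they are sister taxa.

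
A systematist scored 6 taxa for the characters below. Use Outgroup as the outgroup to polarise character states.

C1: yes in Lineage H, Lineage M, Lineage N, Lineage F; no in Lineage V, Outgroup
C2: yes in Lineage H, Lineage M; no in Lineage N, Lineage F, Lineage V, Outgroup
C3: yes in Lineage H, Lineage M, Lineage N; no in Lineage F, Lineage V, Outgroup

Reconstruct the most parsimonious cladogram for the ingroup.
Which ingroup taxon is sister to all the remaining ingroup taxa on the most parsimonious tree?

The outgroup has state 'no' for every character, so 'yes' is the derived state throughout.
C1: derived state 'yes' in Lineage F, Lineage H, Lineage M, and Lineage N only — synapomorphy for {Lineage F, Lineage H, Lineage M, Lineage N}.
C2: derived state 'yes' in Lineage H and Lineage M only — synapomorphy for {Lineage H, Lineage M}.
C3: derived state 'yes' in Lineage H, Lineage M, and Lineage N only — synapomorphy for {Lineage H, Lineage M, Lineage N}.
Most parsimonious ingroup topology: ((((Lineage H,Lineage M),Lineage N),Lineage F),Lineage V).
Lineage V is sister to the clade containing all other ingroup taxa, so it is the earliest-diverging (most basal) ingroup lineage.

Lineage V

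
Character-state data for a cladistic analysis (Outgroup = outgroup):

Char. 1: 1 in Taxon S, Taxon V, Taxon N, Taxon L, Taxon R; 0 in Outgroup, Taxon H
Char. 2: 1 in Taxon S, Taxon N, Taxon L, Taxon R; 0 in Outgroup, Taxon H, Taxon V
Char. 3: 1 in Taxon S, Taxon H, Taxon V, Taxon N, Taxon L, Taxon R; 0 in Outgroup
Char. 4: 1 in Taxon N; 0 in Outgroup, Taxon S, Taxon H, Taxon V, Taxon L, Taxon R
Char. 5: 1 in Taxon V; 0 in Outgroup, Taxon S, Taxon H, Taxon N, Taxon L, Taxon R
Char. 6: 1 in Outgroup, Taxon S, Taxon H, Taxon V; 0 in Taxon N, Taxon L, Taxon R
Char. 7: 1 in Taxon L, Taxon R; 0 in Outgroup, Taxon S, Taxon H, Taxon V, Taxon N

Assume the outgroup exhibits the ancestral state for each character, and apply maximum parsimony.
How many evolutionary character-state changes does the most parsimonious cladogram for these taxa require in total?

Character polarity is set by the outgroup: the derived state is whichever differs from the outgroup's state, so for Char. 6 the derived state is '0', and for the remaining characters it is '1'.
Only Taxon L, Taxon N, Taxon R, Taxon S, and Taxon V show the derived state '1' for Char. 1, supporting them as a clade.
Only Taxon L, Taxon N, Taxon R, and Taxon S show the derived state '1' for Char. 2, supporting them as a clade.
Char. 3 (derived state '1') is shared by all ingroup taxa — unites the whole ingroup.
Char. 4 (derived state '1') is unique to Taxon N (autapomorphy; uninformative for grouping).
Char. 5 (derived state '1') is unique to Taxon V (autapomorphy; uninformative for grouping).
Only Taxon L, Taxon N, and Taxon R show the derived state '0' for Char. 6, supporting them as a clade.
Char. 7 (derived state '1') is shared by Taxon L and Taxon R — a synapomorphy uniting that clade.
Most parsimonious ingroup topology: (((Taxon S,(Taxon N,(Taxon L,Taxon R))),Taxon V),Taxon H).
Changes per character on this tree: Char. 1: 1; Char. 2: 1; Char. 3: 1; Char. 4: 1; Char. 5: 1; Char. 6: 1; Char. 7: 1.
Total = 7.

7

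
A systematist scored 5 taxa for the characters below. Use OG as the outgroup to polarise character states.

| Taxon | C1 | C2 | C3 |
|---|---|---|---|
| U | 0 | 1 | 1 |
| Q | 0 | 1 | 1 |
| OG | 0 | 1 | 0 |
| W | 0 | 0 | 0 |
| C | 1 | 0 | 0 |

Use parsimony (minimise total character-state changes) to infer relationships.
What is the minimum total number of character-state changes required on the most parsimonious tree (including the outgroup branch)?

3

Character polarity is set by the outgroup: the derived state is whichever differs from the outgroup's state, so for C2 the derived state is '0', and for the remaining characters it is '1'.
C1 (derived state '1') is unique to C (autapomorphy; uninformative for grouping).
Only C and W show the derived state '0' for C2, supporting them as a clade.
C3 (derived state '1') is shared by Q and U — a synapomorphy uniting that clade.
Most parsimonious ingroup topology: ((Q,U),(W,C)).
Changes per character on this tree: C1: 1; C2: 1; C3: 1.
Total = 3.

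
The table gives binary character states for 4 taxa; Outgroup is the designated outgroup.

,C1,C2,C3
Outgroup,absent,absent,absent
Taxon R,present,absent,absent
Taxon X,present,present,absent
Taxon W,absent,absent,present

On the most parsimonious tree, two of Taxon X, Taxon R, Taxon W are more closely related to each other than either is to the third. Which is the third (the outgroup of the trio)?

The outgroup has state 'absent' for every character, so 'present' is the derived state throughout.
C1 (derived state 'present') is shared by Taxon R and Taxon X — a synapomorphy uniting that clade.
C2 (derived state 'present') is unique to Taxon X (autapomorphy; uninformative for grouping).
C3: derived state 'present' in Taxon W only — an autapomorphy, so it tells us nothing about relationships among taxa.
Most parsimonious ingroup topology: ((Taxon R,Taxon X),Taxon W).
Taxon X and Taxon R share a more recent common ancestor with each other than either does with Taxon W, so Taxon W is the least closely related of the three.

Taxon W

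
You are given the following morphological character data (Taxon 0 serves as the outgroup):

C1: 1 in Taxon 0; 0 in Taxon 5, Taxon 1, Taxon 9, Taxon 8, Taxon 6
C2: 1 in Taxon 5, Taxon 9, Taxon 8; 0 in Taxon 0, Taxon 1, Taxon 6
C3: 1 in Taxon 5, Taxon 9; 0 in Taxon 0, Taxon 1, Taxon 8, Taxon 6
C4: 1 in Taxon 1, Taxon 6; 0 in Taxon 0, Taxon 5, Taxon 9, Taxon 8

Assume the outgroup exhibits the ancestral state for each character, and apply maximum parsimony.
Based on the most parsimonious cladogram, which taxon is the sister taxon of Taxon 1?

Character polarity is set by the outgroup: the derived state is whichever differs from the outgroup's state, so for C1 the derived state is '0', and for the remaining characters it is '1'.
All ingroup taxa share the derived state '0' for C1; it defines the ingroup but does not resolve relationships within it.
C2: derived state '1' in Taxon 5, Taxon 8, and Taxon 9 only — synapomorphy for {Taxon 5, Taxon 8, Taxon 9}.
C3: derived state '1' in Taxon 5 and Taxon 9 only — synapomorphy for {Taxon 5, Taxon 9}.
C4: derived state '1' in Taxon 1 and Taxon 6 only — synapomorphy for {Taxon 1, Taxon 6}.
Most parsimonious ingroup topology: (((Taxon 5,Taxon 9),Taxon 8),(Taxon 1,Taxon 6)).
Taxon 1 and Taxon 6 form a cherry on this tree, so they are sister taxa.

Taxon 6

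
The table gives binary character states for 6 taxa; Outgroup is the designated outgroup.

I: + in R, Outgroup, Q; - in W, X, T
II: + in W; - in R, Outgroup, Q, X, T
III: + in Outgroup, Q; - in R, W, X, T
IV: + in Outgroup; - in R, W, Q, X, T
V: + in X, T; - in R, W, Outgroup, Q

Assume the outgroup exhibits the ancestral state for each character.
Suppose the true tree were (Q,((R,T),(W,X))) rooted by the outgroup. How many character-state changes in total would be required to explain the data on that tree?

7

Map each character onto (Q,((R,T),(W,X))) (rooted by Outgroup) and count the minimum state changes it requires (Fitch parsimony):
I: 2; II: 1; III: 1; IV: 1; V: 2.
Total tree length = 7.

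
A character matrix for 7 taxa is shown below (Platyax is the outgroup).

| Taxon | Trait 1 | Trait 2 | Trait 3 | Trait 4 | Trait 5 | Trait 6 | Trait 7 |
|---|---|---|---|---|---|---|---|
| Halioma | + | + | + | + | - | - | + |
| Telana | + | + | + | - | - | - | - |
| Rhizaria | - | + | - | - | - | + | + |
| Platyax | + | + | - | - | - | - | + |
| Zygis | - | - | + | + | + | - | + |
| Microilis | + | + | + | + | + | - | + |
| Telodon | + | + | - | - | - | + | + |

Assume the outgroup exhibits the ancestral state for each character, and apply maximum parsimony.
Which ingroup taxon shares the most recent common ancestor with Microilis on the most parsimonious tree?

Character polarity is set by the outgroup: the derived state is whichever differs from the outgroup's state, so for Trait 1, Trait 2, Trait 7 the derived state is '-', and for the remaining characters it is '+'.
Trait 1 groups Rhizaria and Zygis, which is incompatible with the clades supported by the remaining characters; treating it as convergent (homoplasy) costs fewer steps than any alternative tree.
Trait 2 (derived state '-') is unique to Zygis (autapomorphy; uninformative for grouping).
Trait 3 (derived state '+') is shared by Halioma, Microilis, Telana, and Zygis — a synapomorphy uniting that clade.
Trait 4: derived state '+' in Halioma, Microilis, and Zygis only — synapomorphy for {Halioma, Microilis, Zygis}.
Trait 5 (derived state '+') is shared by Microilis and Zygis — a synapomorphy uniting that clade.
Only Rhizaria and Telodon show the derived state '+' for Trait 6, supporting them as a clade.
Trait 7 (derived state '-') is unique to Telana (autapomorphy; uninformative for grouping).
Most parsimonious ingroup topology: ((Telodon,Rhizaria),((Halioma,(Microilis,Zygis)),Telana)).
Microilis and Zygis form a cherry on this tree, so they are sister taxa.

Zygis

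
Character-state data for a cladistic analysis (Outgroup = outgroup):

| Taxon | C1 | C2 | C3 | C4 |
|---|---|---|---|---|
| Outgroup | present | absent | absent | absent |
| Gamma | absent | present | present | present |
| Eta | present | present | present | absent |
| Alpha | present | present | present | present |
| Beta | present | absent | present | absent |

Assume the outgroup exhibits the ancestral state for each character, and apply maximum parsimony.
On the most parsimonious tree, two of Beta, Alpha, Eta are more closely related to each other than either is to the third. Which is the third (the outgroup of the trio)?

Beta

Character polarity is set by the outgroup: the derived state is whichever differs from the outgroup's state, so for C1 the derived state is 'absent', and for the remaining characters it is 'present'.
C1 (derived state 'absent') is unique to Gamma (autapomorphy; uninformative for grouping).
C2 (derived state 'present') is shared by Alpha, Eta, and Gamma — a synapomorphy uniting that clade.
C3 (derived state 'present') is shared by all ingroup taxa — unites the whole ingroup.
C4 (derived state 'present') is shared by Alpha and Gamma — a synapomorphy uniting that clade.
Most parsimonious ingroup topology: (((Alpha,Gamma),Eta),Beta).
Eta and Alpha share a more recent common ancestor with each other than either does with Beta, so Beta is the least closely related of the three.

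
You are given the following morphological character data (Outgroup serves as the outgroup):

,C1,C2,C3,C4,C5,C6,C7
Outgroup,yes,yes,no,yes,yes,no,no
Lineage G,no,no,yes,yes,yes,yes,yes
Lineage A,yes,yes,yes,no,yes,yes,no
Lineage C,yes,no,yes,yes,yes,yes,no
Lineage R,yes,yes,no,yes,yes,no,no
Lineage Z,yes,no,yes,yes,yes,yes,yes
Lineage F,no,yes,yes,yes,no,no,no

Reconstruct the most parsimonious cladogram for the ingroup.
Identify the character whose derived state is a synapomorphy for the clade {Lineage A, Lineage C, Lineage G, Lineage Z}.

Character polarity is set by the outgroup: the derived state is whichever differs from the outgroup's state, so for C1, C2, C4, C5 the derived state is 'no', and for the remaining characters it is 'yes'.
C1 (state 'no') occurs in Lineage F and Lineage G but conflicts with the nesting implied by the other characters — most parsimoniously interpreted as homoplasy.
Only Lineage C, Lineage G, and Lineage Z show the derived state 'no' for C2, supporting them as a clade.
C3 (derived state 'yes') is shared by Lineage A, Lineage C, Lineage F, Lineage G, and Lineage Z — a synapomorphy uniting that clade.
C4: derived state 'no' in Lineage A only — an autapomorphy, so it tells us nothing about relationships among taxa.
C5: derived state 'no' in Lineage F only — an autapomorphy, so it tells us nothing about relationships among taxa.
C6: derived state 'yes' in Lineage A, Lineage C, Lineage G, and Lineage Z only — synapomorphy for {Lineage A, Lineage C, Lineage G, Lineage Z}.
C7: derived state 'yes' in Lineage G and Lineage Z only — synapomorphy for {Lineage G, Lineage Z}.
Most parsimonious ingroup topology: (((((Lineage G,Lineage Z),Lineage C),Lineage A),Lineage F),Lineage R).
The clade {Lineage A, Lineage C, Lineage G, Lineage Z} is supported by C6: its derived state 'yes' occurs in exactly those taxa and in no other taxon (including the outgroup).

C6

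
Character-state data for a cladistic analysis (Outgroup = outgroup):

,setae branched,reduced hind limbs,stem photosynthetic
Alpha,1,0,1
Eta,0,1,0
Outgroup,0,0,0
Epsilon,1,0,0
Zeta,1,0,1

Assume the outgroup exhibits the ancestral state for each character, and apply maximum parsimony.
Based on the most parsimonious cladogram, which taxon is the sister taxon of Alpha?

The outgroup has state '0' for every character, so '1' is the derived state throughout.
Only Alpha, Epsilon, and Zeta show the derived state '1' for setae branched, supporting them as a clade.
reduced hind limbs (derived state '1') is unique to Eta (autapomorphy; uninformative for grouping).
Only Alpha and Zeta show the derived state '1' for stem photosynthetic, supporting them as a clade.
Most parsimonious ingroup topology: ((Epsilon,(Zeta,Alpha)),Eta).
Alpha and Zeta form a cherry on this tree, so they are sister taxa.

Zeta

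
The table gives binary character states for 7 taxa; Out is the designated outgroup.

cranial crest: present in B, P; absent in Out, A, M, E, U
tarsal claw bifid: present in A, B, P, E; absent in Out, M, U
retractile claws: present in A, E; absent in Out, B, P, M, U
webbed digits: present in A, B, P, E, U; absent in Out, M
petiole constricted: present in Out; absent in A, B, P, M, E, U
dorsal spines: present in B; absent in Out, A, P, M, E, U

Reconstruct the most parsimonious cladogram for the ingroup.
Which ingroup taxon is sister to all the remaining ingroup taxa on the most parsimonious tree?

Character polarity is set by the outgroup: the derived state is whichever differs from the outgroup's state, so for petiole constricted the derived state is 'absent', and for the remaining characters it is 'present'.
cranial crest (derived state 'present') is shared by B and P — a synapomorphy uniting that clade.
tarsal claw bifid: derived state 'present' in A, B, E, and P only — synapomorphy for {A, B, E, P}.
retractile claws: derived state 'present' in A and E only — synapomorphy for {A, E}.
webbed digits (derived state 'present') is shared by A, B, E, P, and U — a synapomorphy uniting that clade.
petiole constricted (derived state 'absent') is shared by all ingroup taxa — unites the whole ingroup.
dorsal spines (derived state 'present') is unique to B (autapomorphy; uninformative for grouping).
Most parsimonious ingroup topology: ((((A,E),(B,P)),U),M).
M is sister to the clade containing all other ingroup taxa, so it is the earliest-diverging (most basal) ingroup lineage.

M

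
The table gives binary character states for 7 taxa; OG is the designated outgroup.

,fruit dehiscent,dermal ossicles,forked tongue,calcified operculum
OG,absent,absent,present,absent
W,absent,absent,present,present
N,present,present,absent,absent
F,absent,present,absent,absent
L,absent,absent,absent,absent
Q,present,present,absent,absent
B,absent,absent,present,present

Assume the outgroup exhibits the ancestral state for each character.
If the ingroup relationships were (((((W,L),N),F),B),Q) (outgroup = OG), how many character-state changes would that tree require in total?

Map each character onto (((((W,L),N),F),B),Q) (rooted by OG) and count the minimum state changes it requires (Fitch parsimony):
fruit dehiscent: 2; dermal ossicles: 3; forked tongue: 3; calcified operculum: 2.
Total tree length = 10.

10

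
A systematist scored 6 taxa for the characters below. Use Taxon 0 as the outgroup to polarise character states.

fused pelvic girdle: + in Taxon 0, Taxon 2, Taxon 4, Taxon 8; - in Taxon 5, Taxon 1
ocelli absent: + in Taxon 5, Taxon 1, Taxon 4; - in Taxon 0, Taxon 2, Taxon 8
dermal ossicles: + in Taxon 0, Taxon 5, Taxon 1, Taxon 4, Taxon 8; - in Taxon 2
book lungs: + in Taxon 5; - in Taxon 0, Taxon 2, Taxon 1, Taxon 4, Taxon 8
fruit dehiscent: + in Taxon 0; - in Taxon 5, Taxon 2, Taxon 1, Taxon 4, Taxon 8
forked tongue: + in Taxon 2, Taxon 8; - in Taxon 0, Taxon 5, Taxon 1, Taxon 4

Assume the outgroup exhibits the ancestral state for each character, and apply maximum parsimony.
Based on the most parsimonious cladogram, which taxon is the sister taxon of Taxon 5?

Taxon 1

Character polarity is set by the outgroup: the derived state is whichever differs from the outgroup's state, so for fused pelvic girdle, dermal ossicles, fruit dehiscent the derived state is '-', and for the remaining characters it is '+'.
fused pelvic girdle (derived state '-') is shared by Taxon 1 and Taxon 5 — a synapomorphy uniting that clade.
ocelli absent: derived state '+' in Taxon 1, Taxon 4, and Taxon 5 only — synapomorphy for {Taxon 1, Taxon 4, Taxon 5}.
dermal ossicles (derived state '-') is unique to Taxon 2 (autapomorphy; uninformative for grouping).
book lungs (derived state '+') is unique to Taxon 5 (autapomorphy; uninformative for grouping).
All ingroup taxa share the derived state '-' for fruit dehiscent; it defines the ingroup but does not resolve relationships within it.
forked tongue: derived state '+' in Taxon 2 and Taxon 8 only — synapomorphy for {Taxon 2, Taxon 8}.
Most parsimonious ingroup topology: (((Taxon 5,Taxon 1),Taxon 4),(Taxon 2,Taxon 8)).
Taxon 5 and Taxon 1 form a cherry on this tree, so they are sister taxa.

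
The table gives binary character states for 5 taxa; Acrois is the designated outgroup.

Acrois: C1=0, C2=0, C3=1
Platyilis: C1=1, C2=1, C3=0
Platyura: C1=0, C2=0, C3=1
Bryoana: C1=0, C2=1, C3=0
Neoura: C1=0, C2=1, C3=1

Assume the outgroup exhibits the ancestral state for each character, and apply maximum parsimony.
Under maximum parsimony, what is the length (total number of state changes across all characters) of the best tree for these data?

Character polarity is set by the outgroup: the derived state is whichever differs from the outgroup's state, so for C3 the derived state is '0', and for the remaining characters it is '1'.
C1: derived state '1' in Platyilis only — an autapomorphy, so it tells us nothing about relationships among taxa.
C2 (derived state '1') is shared by Bryoana, Neoura, and Platyilis — a synapomorphy uniting that clade.
C3: derived state '0' in Bryoana and Platyilis only — synapomorphy for {Bryoana, Platyilis}.
Most parsimonious ingroup topology: (((Platyilis,Bryoana),Neoura),Platyura).
Changes per character on this tree: C1: 1; C2: 1; C3: 1.
Total = 3.

3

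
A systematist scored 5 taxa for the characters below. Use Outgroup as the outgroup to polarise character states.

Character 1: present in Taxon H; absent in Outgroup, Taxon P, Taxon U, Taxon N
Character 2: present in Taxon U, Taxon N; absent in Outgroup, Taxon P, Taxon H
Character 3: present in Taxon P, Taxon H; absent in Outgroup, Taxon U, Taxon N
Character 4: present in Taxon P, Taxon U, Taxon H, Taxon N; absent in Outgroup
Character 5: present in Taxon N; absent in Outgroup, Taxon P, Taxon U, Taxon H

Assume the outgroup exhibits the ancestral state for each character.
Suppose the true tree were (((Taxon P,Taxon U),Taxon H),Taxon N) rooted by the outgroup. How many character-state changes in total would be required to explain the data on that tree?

7

Map each character onto (((Taxon P,Taxon U),Taxon H),Taxon N) (rooted by Outgroup) and count the minimum state changes it requires (Fitch parsimony):
Character 1: 1; Character 2: 2; Character 3: 2; Character 4: 1; Character 5: 1.
Total tree length = 7.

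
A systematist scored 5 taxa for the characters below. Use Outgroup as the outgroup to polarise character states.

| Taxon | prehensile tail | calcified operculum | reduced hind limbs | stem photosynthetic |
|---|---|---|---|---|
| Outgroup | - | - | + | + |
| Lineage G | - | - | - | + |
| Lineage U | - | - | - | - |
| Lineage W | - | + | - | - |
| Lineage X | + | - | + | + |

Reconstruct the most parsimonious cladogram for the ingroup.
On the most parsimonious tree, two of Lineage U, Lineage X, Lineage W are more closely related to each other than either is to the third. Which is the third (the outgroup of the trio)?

Character polarity is set by the outgroup: the derived state is whichever differs from the outgroup's state, so for reduced hind limbs, stem photosynthetic the derived state is '-', and for the remaining characters it is '+'.
prehensile tail (derived state '+') is unique to Lineage X (autapomorphy; uninformative for grouping).
calcified operculum: derived state '+' in Lineage W only — an autapomorphy, so it tells us nothing about relationships among taxa.
reduced hind limbs (derived state '-') is shared by Lineage G, Lineage U, and Lineage W — a synapomorphy uniting that clade.
Only Lineage U and Lineage W show the derived state '-' for stem photosynthetic, supporting them as a clade.
Most parsimonious ingroup topology: ((Lineage G,(Lineage U,Lineage W)),Lineage X).
Lineage U and Lineage W share a more recent common ancestor with each other than either does with Lineage X, so Lineage X is the least closely related of the three.

Lineage X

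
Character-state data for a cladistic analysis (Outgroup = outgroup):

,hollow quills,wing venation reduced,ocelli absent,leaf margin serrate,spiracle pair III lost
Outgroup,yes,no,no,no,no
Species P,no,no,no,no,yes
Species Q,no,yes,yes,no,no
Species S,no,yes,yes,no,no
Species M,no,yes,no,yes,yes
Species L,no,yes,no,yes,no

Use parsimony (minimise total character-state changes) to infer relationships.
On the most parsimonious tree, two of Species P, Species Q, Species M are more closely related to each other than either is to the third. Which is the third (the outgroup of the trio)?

Species P

Character polarity is set by the outgroup: the derived state is whichever differs from the outgroup's state, so for hollow quills the derived state is 'no', and for the remaining characters it is 'yes'.
All ingroup taxa share the derived state 'no' for hollow quills; it defines the ingroup but does not resolve relationships within it.
Only Species L, Species M, Species Q, and Species S show the derived state 'yes' for wing venation reduced, supporting them as a clade.
ocelli absent: derived state 'yes' in Species Q and Species S only — synapomorphy for {Species Q, Species S}.
Only Species L and Species M show the derived state 'yes' for leaf margin serrate, supporting them as a clade.
spiracle pair III lost groups Species M and Species P, which is incompatible with the clades supported by the remaining characters; treating it as convergent (homoplasy) costs fewer steps than any alternative tree.
Most parsimonious ingroup topology: (Species P,((Species Q,Species S),(Species M,Species L))).
Species Q and Species M share a more recent common ancestor with each other than either does with Species P, so Species P is the least closely related of the three.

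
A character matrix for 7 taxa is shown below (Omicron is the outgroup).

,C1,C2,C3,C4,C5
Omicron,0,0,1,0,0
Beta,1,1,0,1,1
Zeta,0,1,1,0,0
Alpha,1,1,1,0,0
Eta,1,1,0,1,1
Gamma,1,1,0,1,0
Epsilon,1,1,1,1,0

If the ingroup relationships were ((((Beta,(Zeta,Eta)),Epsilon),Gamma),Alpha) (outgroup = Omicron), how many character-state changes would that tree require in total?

10

Map each character onto ((((Beta,(Zeta,Eta)),Epsilon),Gamma),Alpha) (rooted by Omicron) and count the minimum state changes it requires (Fitch parsimony):
C1: 2; C2: 1; C3: 3; C4: 2; C5: 2.
Total tree length = 10.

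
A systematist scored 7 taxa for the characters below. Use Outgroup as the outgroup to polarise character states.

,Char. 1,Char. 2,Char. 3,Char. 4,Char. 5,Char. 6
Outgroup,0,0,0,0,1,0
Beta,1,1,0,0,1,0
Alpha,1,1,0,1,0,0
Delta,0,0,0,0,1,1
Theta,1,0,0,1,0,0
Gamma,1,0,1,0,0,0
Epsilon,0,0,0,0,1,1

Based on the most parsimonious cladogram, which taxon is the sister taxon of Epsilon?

Delta

Character polarity is set by the outgroup: the derived state is whichever differs from the outgroup's state, so for Char. 5 the derived state is '0', and for the remaining characters it is '1'.
Only Alpha, Beta, Gamma, and Theta show the derived state '1' for Char. 1, supporting them as a clade.
Char. 2 groups Alpha and Beta, which is incompatible with the clades supported by the remaining characters; treating it as convergent (homoplasy) costs fewer steps than any alternative tree.
Char. 3 (derived state '1') is unique to Gamma (autapomorphy; uninformative for grouping).
Char. 4: derived state '1' in Alpha and Theta only — synapomorphy for {Alpha, Theta}.
Char. 5 (derived state '0') is shared by Alpha, Gamma, and Theta — a synapomorphy uniting that clade.
Char. 6 (derived state '1') is shared by Delta and Epsilon — a synapomorphy uniting that clade.
Most parsimonious ingroup topology: ((((Theta,Alpha),Gamma),Beta),(Delta,Epsilon)).
Epsilon and Delta form a cherry on this tree, so they are sister taxa.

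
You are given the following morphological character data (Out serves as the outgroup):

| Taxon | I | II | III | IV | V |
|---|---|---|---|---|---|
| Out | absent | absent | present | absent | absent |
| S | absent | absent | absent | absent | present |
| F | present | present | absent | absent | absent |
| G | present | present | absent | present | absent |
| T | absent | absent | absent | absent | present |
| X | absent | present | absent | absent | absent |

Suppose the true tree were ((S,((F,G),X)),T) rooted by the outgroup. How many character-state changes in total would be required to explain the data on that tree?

6

Map each character onto ((S,((F,G),X)),T) (rooted by Out) and count the minimum state changes it requires (Fitch parsimony):
I: 1; II: 1; III: 1; IV: 1; V: 2.
Total tree length = 6.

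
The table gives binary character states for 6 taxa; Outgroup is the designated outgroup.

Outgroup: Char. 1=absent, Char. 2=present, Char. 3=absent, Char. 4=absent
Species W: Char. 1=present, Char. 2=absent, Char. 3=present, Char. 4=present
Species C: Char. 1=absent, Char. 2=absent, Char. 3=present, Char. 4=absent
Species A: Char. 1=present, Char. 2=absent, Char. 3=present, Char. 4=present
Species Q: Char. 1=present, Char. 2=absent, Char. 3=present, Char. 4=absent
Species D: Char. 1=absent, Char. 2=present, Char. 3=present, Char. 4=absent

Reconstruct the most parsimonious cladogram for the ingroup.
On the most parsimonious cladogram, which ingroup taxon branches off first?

Species D

Character polarity is set by the outgroup: the derived state is whichever differs from the outgroup's state, so for Char. 2 the derived state is 'absent', and for the remaining characters it is 'present'.
Char. 1 (derived state 'present') is shared by Species A, Species Q, and Species W — a synapomorphy uniting that clade.
Char. 2: derived state 'absent' in Species A, Species C, Species Q, and Species W only — synapomorphy for {Species A, Species C, Species Q, Species W}.
Char. 3 (derived state 'present') is shared by all ingroup taxa — unites the whole ingroup.
Char. 4: derived state 'present' in Species A and Species W only — synapomorphy for {Species A, Species W}.
Most parsimonious ingroup topology: ((((Species W,Species A),Species Q),Species C),Species D).
Species D is sister to the clade containing all other ingroup taxa, so it is the earliest-diverging (most basal) ingroup lineage.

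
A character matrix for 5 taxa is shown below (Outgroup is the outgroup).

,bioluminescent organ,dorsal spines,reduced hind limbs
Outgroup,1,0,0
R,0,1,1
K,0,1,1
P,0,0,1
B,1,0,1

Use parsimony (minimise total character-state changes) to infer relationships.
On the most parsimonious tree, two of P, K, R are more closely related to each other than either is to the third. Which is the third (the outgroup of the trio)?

Character polarity is set by the outgroup: the derived state is whichever differs from the outgroup's state, so for bioluminescent organ the derived state is '0', and for the remaining characters it is '1'.
bioluminescent organ: derived state '0' in K, P, and R only — synapomorphy for {K, P, R}.
dorsal spines (derived state '1') is shared by K and R — a synapomorphy uniting that clade.
reduced hind limbs (derived state '1') is shared by all ingroup taxa — unites the whole ingroup.
Most parsimonious ingroup topology: (((R,K),P),B).
R and K share a more recent common ancestor with each other than either does with P, so P is the least closely related of the three.

P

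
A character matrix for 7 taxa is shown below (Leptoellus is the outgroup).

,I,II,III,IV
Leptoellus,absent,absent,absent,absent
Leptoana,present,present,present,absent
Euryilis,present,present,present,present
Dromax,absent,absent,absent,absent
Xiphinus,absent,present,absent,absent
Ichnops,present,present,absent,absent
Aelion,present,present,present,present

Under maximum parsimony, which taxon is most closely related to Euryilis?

The outgroup has state 'absent' for every character, so 'present' is the derived state throughout.
I: derived state 'present' in Aelion, Euryilis, Ichnops, and Leptoana only — synapomorphy for {Aelion, Euryilis, Ichnops, Leptoana}.
II (derived state 'present') is shared by Aelion, Euryilis, Ichnops, Leptoana, and Xiphinus — a synapomorphy uniting that clade.
Only Aelion, Euryilis, and Leptoana show the derived state 'present' for III, supporting them as a clade.
IV: derived state 'present' in Aelion and Euryilis only — synapomorphy for {Aelion, Euryilis}.
Most parsimonious ingroup topology: ((((Leptoana,(Euryilis,Aelion)),Ichnops),Xiphinus),Dromax).
Euryilis and Aelion form a cherry on this tree, so they are sister taxa.

Aelion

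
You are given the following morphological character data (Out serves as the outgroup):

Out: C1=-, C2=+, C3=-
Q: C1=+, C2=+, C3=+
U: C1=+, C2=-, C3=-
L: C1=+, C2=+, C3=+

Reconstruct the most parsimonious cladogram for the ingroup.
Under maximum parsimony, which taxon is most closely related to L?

Character polarity is set by the outgroup: the derived state is whichever differs from the outgroup's state, so for C2 the derived state is '-', and for the remaining characters it is '+'.
C1 (derived state '+') is shared by all ingroup taxa — unites the whole ingroup.
C2 (derived state '-') is unique to U (autapomorphy; uninformative for grouping).
C3 (derived state '+') is shared by L and Q — a synapomorphy uniting that clade.
Most parsimonious ingroup topology: ((Q,L),U).
L and Q form a cherry on this tree, so they are sister taxa.

Q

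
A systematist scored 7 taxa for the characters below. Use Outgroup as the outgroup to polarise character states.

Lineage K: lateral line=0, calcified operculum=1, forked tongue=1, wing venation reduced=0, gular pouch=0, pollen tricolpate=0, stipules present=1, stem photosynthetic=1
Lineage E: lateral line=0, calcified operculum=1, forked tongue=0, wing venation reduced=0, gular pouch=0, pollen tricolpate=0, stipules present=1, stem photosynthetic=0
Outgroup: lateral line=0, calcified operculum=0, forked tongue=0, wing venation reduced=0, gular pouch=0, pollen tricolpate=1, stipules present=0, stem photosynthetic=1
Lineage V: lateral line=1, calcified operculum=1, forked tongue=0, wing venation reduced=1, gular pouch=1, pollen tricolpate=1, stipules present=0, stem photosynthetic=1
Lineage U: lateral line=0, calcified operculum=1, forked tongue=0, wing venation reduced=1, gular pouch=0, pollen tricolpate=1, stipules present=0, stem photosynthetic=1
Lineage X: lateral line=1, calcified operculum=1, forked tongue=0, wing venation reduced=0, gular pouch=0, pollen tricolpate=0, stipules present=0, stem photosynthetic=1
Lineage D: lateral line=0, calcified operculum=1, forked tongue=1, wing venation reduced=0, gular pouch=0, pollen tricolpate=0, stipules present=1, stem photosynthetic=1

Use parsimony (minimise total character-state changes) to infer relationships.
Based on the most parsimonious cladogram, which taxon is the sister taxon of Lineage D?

Character polarity is set by the outgroup: the derived state is whichever differs from the outgroup's state, so for pollen tricolpate, stem photosynthetic the derived state is '0', and for the remaining characters it is '1'.
lateral line groups Lineage V and Lineage X, which is incompatible with the clades supported by the remaining characters; treating it as convergent (homoplasy) costs fewer steps than any alternative tree.
calcified operculum (derived state '1') is shared by all ingroup taxa — unites the whole ingroup.
forked tongue (derived state '1') is shared by Lineage D and Lineage K — a synapomorphy uniting that clade.
wing venation reduced: derived state '1' in Lineage U and Lineage V only — synapomorphy for {Lineage U, Lineage V}.
gular pouch (derived state '1') is unique to Lineage V (autapomorphy; uninformative for grouping).
Only Lineage D, Lineage E, Lineage K, and Lineage X show the derived state '0' for pollen tricolpate, supporting them as a clade.
Only Lineage D, Lineage E, and Lineage K show the derived state '1' for stipules present, supporting them as a clade.
stem photosynthetic (derived state '0') is unique to Lineage E (autapomorphy; uninformative for grouping).
Most parsimonious ingroup topology: (((Lineage E,(Lineage K,Lineage D)),Lineage X),(Lineage V,Lineage U)).
Lineage D and Lineage K form a cherry on this tree, so they are sister taxa.

Lineage K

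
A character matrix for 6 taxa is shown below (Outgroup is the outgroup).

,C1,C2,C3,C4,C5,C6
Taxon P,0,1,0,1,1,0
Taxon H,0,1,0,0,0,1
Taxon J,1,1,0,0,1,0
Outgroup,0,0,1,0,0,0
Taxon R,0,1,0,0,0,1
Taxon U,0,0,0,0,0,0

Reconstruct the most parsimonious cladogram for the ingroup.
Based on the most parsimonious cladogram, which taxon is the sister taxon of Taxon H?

Character polarity is set by the outgroup: the derived state is whichever differs from the outgroup's state, so for C3 the derived state is '0', and for the remaining characters it is '1'.
C1 (derived state '1') is unique to Taxon J (autapomorphy; uninformative for grouping).
Only Taxon H, Taxon J, Taxon P, and Taxon R show the derived state '1' for C2, supporting them as a clade.
C3 (derived state '0') is shared by all ingroup taxa — unites the whole ingroup.
C4: derived state '1' in Taxon P only — an autapomorphy, so it tells us nothing about relationships among taxa.
C5: derived state '1' in Taxon J and Taxon P only — synapomorphy for {Taxon J, Taxon P}.
C6 (derived state '1') is shared by Taxon H and Taxon R — a synapomorphy uniting that clade.
Most parsimonious ingroup topology: (((Taxon P,Taxon J),(Taxon R,Taxon H)),Taxon U).
Taxon H and Taxon R form a cherry on this tree, so they are sister taxa.

Taxon R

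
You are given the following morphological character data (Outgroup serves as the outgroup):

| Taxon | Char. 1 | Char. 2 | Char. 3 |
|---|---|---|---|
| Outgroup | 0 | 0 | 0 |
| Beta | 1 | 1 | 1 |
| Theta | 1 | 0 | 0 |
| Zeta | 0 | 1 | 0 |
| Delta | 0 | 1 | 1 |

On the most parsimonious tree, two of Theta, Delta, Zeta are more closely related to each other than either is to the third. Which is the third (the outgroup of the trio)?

Theta

The outgroup has state '0' for every character, so '1' is the derived state throughout.
Char. 1 groups Beta and Theta, which is incompatible with the clades supported by the remaining characters; treating it as convergent (homoplasy) costs fewer steps than any alternative tree.
Only Beta, Delta, and Zeta show the derived state '1' for Char. 2, supporting them as a clade.
Only Beta and Delta show the derived state '1' for Char. 3, supporting them as a clade.
Most parsimonious ingroup topology: (((Beta,Delta),Zeta),Theta).
Zeta and Delta share a more recent common ancestor with each other than either does with Theta, so Theta is the least closely related of the three.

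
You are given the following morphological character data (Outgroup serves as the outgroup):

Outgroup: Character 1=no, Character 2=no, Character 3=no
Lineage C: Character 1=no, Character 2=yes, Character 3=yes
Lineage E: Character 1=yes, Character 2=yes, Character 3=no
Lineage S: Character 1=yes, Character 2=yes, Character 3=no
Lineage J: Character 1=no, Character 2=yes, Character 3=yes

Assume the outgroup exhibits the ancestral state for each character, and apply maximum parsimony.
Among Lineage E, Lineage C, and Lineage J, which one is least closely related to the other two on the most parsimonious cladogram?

The outgroup has state 'no' for every character, so 'yes' is the derived state throughout.
Character 1: derived state 'yes' in Lineage E and Lineage S only — synapomorphy for {Lineage E, Lineage S}.
All ingroup taxa share the derived state 'yes' for Character 2; it defines the ingroup but does not resolve relationships within it.
Character 3 (derived state 'yes') is shared by Lineage C and Lineage J — a synapomorphy uniting that clade.
Most parsimonious ingroup topology: ((Lineage C,Lineage J),(Lineage E,Lineage S)).
Lineage J and Lineage C share a more recent common ancestor with each other than either does with Lineage E, so Lineage E is the least closely related of the three.

Lineage E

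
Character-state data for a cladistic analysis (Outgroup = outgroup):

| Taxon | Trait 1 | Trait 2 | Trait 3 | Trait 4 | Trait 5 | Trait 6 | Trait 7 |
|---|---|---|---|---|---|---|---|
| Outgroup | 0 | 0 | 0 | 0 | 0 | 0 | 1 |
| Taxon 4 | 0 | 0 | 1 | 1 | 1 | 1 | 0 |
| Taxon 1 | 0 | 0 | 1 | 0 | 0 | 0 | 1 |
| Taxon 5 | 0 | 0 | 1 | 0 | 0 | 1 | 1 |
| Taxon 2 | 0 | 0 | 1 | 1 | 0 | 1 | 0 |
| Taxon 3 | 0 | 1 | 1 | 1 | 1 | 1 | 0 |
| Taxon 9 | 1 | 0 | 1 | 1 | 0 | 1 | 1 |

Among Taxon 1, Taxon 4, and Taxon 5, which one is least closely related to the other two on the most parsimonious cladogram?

Character polarity is set by the outgroup: the derived state is whichever differs from the outgroup's state, so for Trait 7 the derived state is '0', and for the remaining characters it is '1'.
Trait 1 (derived state '1') is unique to Taxon 9 (autapomorphy; uninformative for grouping).
Trait 2: derived state '1' in Taxon 3 only — an autapomorphy, so it tells us nothing about relationships among taxa.
Trait 3 (derived state '1') is shared by all ingroup taxa — unites the whole ingroup.
Trait 4 (derived state '1') is shared by Taxon 2, Taxon 3, Taxon 4, and Taxon 9 — a synapomorphy uniting that clade.
Trait 5 (derived state '1') is shared by Taxon 3 and Taxon 4 — a synapomorphy uniting that clade.
Trait 6 (derived state '1') is shared by Taxon 2, Taxon 3, Taxon 4, Taxon 5, and Taxon 9 — a synapomorphy uniting that clade.
Trait 7 (derived state '0') is shared by Taxon 2, Taxon 3, and Taxon 4 — a synapomorphy uniting that clade.
Most parsimonious ingroup topology: (((((Taxon 4,Taxon 3),Taxon 2),Taxon 9),Taxon 5),Taxon 1).
Taxon 4 and Taxon 5 share a more recent common ancestor with each other than either does with Taxon 1, so Taxon 1 is the least closely related of the three.

Taxon 1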